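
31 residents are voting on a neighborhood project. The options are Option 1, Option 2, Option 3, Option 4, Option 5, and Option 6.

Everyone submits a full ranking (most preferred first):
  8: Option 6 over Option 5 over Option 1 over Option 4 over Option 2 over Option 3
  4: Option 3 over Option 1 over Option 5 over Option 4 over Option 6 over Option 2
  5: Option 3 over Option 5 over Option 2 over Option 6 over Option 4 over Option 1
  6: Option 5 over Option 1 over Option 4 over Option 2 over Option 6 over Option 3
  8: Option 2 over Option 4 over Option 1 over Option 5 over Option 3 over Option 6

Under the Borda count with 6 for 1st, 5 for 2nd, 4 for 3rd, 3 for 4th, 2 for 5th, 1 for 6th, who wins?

Option 5

Option 1: 8×4 + 4×5 + 5×1 + 6×5 + 8×4 = 119
Option 2: 8×2 + 4×1 + 5×4 + 6×3 + 8×6 = 106
Option 3: 8×1 + 4×6 + 5×6 + 6×1 + 8×2 = 84
Option 4: 8×3 + 4×3 + 5×2 + 6×4 + 8×5 = 110
Option 5: 8×5 + 4×4 + 5×5 + 6×6 + 8×3 = 141
Option 6: 8×6 + 4×2 + 5×3 + 6×2 + 8×1 = 91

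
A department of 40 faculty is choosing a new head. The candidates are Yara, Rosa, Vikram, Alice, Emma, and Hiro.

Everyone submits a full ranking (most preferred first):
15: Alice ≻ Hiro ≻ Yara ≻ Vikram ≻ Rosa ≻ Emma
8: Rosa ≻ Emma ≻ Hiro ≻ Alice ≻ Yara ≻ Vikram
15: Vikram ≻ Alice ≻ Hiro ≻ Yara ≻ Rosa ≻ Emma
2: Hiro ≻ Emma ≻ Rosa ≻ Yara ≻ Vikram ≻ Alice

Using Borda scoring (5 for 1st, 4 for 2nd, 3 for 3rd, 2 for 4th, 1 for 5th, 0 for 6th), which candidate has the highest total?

Yara: 15×3 + 8×1 + 15×2 + 2×2 = 87
Rosa: 15×1 + 8×5 + 15×1 + 2×3 = 76
Vikram: 15×2 + 8×0 + 15×5 + 2×1 = 107
Alice: 15×5 + 8×2 + 15×4 + 2×0 = 151
Emma: 15×0 + 8×4 + 15×0 + 2×4 = 40
Hiro: 15×4 + 8×3 + 15×3 + 2×5 = 139

Alice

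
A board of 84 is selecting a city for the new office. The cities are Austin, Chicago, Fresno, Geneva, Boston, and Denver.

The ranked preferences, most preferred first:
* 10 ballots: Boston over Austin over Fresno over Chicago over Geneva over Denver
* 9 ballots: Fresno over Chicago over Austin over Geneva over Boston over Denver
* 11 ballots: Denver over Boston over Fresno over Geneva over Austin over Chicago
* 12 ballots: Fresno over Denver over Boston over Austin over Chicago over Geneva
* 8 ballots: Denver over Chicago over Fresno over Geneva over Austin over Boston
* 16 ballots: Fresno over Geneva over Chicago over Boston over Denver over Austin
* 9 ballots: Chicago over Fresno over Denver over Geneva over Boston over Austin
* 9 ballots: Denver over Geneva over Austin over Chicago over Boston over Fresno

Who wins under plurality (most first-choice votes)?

Fresno

First-place votes: Austin 0, Chicago 9, Fresno 37, Geneva 0, Boston 10, Denver 28.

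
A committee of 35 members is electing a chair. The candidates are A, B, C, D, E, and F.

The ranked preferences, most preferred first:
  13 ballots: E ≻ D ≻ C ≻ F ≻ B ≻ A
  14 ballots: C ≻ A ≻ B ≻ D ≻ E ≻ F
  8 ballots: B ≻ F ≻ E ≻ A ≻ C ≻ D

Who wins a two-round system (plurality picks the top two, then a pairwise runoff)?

Round 1 first-place votes: A 0, B 8, C 14, D 0, E 13, F 0. C and E advance.
Runoff: C is ranked above E on 14 ballots, E above C on 21.

E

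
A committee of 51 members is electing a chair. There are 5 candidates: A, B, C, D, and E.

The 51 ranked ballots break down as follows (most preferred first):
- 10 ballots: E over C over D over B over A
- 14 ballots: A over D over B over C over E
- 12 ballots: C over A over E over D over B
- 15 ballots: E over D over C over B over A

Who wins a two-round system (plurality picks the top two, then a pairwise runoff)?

A

Round 1 first-place votes: A 14, B 0, C 12, D 0, E 25. E and A advance.
Runoff: E is ranked above A on 25 ballots, A above E on 26.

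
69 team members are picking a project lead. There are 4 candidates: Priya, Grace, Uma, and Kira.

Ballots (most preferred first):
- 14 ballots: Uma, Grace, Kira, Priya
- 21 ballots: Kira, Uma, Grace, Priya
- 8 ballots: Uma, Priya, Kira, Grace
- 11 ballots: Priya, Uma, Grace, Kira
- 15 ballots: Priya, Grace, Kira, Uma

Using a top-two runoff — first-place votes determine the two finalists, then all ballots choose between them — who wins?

Uma

Round 1 first-place votes: Priya 26, Grace 0, Uma 22, Kira 21. Priya and Uma advance.
Runoff: Priya is ranked above Uma on 26 ballots, Uma above Priya on 43.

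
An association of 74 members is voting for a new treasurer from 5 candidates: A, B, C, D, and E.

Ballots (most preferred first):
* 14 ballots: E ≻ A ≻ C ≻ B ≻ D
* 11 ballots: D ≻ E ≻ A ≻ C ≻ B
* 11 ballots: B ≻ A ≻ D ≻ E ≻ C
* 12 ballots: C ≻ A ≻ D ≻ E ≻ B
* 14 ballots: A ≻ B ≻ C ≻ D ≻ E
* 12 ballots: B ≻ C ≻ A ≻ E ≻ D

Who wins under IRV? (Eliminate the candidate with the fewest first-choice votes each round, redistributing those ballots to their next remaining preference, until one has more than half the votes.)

Round 1: A 14, B 23, C 12, D 11, E 14. D eliminated.
Round 2: A 14, B 23, C 12, E 25. C eliminated.
Round 3: A 26, B 23, E 25. B eliminated.
Round 4: A 49, E 25. A has a majority (≥38).

A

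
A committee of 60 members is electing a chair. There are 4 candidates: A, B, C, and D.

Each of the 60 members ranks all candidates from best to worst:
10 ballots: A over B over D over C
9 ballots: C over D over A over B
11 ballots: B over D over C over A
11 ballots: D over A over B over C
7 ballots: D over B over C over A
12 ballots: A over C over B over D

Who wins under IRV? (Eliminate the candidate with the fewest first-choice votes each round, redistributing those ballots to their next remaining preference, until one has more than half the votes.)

D

Round 1: A 22, B 11, C 9, D 18. C eliminated.
Round 2: A 22, B 11, D 27. B eliminated.
Round 3: A 22, D 38. D has a majority (≥31).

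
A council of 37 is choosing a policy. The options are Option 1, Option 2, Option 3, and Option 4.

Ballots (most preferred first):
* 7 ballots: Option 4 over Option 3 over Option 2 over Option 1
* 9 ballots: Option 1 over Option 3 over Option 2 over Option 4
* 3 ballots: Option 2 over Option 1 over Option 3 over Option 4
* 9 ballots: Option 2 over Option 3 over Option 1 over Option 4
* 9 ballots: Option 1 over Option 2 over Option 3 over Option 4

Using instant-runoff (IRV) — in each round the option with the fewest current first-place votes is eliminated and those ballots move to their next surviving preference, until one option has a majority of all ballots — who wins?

Option 2

Round 1: Option 1 18, Option 2 12, Option 3 0, Option 4 7. Option 3 eliminated.
Round 2: Option 1 18, Option 2 12, Option 4 7. Option 4 eliminated.
Round 3: Option 1 18, Option 2 19. Option 2 has a majority (≥19).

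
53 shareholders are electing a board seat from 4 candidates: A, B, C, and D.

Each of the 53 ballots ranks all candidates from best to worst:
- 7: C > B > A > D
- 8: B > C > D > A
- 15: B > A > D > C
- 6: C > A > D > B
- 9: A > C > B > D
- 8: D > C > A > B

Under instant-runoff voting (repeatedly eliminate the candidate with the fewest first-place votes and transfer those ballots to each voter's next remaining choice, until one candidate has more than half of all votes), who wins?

C

Round 1: A 9, B 23, C 13, D 8. D eliminated.
Round 2: A 9, B 23, C 21. A eliminated.
Round 3: B 23, C 30. C has a majority (≥27).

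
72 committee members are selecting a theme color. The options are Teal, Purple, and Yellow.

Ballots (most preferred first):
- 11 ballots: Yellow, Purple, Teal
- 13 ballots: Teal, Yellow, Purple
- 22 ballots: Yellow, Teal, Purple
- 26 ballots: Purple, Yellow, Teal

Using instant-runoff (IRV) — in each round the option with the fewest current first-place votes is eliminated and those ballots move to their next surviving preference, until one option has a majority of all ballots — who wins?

Yellow

Round 1: Teal 13, Purple 26, Yellow 33. Teal eliminated.
Round 2: Purple 26, Yellow 46. Yellow has a majority (≥37).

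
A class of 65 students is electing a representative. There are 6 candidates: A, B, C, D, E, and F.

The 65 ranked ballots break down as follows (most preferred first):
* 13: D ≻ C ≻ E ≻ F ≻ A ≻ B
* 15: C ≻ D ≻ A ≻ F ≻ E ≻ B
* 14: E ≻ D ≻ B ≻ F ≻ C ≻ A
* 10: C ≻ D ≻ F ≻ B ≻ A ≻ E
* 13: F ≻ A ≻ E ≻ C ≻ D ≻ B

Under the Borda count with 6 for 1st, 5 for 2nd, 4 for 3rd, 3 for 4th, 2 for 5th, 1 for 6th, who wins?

A: 13×2 + 15×4 + 14×1 + 10×2 + 13×5 = 185
B: 13×1 + 15×1 + 14×4 + 10×3 + 13×1 = 127
C: 13×5 + 15×6 + 14×2 + 10×6 + 13×3 = 282
D: 13×6 + 15×5 + 14×5 + 10×5 + 13×2 = 299
E: 13×4 + 15×2 + 14×6 + 10×1 + 13×4 = 228
F: 13×3 + 15×3 + 14×3 + 10×4 + 13×6 = 244

D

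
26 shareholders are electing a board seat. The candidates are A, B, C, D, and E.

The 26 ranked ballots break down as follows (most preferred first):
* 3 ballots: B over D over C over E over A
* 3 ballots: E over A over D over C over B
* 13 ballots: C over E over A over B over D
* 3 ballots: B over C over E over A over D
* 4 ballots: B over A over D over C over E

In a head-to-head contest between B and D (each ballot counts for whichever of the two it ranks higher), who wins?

B is ranked above D on 23 ballots; D above B on 3.

B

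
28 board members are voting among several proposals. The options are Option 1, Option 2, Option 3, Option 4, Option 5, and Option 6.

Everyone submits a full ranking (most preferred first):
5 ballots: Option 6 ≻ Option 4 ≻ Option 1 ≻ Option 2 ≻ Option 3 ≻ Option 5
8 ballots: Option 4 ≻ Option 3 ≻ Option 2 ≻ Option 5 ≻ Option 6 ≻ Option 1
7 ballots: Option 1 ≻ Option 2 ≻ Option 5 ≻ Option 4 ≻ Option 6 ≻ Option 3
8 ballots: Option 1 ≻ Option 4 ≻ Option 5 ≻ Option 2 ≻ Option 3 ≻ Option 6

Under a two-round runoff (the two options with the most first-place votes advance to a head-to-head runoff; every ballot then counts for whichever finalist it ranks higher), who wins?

Round 1 first-place votes: Option 1 15, Option 2 0, Option 3 0, Option 4 8, Option 5 0, Option 6 5. Option 1 and Option 4 advance.
Runoff: Option 1 is ranked above Option 4 on 15 ballots, Option 4 above Option 1 on 13.

Option 1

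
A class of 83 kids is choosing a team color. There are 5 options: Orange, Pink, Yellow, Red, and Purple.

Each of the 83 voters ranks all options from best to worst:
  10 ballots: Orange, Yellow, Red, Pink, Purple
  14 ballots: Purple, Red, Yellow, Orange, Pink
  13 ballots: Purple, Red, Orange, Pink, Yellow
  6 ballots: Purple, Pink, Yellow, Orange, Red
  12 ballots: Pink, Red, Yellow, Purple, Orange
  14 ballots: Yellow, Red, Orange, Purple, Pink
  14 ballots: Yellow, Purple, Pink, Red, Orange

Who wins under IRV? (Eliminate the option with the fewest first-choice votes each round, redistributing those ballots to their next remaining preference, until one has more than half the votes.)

Round 1: Orange 10, Pink 12, Yellow 28, Red 0, Purple 33. Red eliminated.
Round 2: Orange 10, Pink 12, Yellow 28, Purple 33. Orange eliminated.
Round 3: Pink 12, Yellow 38, Purple 33. Pink eliminated.
Round 4: Yellow 50, Purple 33. Yellow has a majority (≥42).

Yellow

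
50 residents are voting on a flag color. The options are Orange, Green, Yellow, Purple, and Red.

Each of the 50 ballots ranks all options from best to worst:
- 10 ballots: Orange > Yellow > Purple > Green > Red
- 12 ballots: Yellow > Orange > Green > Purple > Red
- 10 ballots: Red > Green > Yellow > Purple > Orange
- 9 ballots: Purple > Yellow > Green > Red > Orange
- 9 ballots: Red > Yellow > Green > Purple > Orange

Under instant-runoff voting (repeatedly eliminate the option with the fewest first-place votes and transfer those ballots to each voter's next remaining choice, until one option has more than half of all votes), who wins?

Yellow

Round 1: Orange 10, Green 0, Yellow 12, Purple 9, Red 19. Green eliminated.
Round 2: Orange 10, Yellow 12, Purple 9, Red 19. Purple eliminated.
Round 3: Orange 10, Yellow 21, Red 19. Orange eliminated.
Round 4: Yellow 31, Red 19. Yellow has a majority (≥26).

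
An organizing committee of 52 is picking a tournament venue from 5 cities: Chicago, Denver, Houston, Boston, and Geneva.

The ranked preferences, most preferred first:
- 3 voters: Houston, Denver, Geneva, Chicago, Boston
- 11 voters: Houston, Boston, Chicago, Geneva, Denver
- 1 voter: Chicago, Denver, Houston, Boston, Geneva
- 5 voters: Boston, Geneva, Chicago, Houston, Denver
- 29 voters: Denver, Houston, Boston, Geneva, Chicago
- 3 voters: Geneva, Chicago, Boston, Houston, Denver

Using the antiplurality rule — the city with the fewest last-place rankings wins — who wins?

Last-place votes: Chicago 29, Denver 19, Houston 0, Boston 3, Geneva 1.

Houston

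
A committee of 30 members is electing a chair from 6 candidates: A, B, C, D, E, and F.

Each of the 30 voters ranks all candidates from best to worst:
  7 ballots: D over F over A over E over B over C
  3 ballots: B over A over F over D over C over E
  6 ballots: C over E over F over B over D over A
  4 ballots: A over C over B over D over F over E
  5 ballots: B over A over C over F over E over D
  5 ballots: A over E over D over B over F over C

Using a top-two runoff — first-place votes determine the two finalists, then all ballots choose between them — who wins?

Round 1 first-place votes: A 9, B 8, C 6, D 7, E 0, F 0. A and B advance.
Runoff: A is ranked above B on 16 ballots, B above A on 14.

A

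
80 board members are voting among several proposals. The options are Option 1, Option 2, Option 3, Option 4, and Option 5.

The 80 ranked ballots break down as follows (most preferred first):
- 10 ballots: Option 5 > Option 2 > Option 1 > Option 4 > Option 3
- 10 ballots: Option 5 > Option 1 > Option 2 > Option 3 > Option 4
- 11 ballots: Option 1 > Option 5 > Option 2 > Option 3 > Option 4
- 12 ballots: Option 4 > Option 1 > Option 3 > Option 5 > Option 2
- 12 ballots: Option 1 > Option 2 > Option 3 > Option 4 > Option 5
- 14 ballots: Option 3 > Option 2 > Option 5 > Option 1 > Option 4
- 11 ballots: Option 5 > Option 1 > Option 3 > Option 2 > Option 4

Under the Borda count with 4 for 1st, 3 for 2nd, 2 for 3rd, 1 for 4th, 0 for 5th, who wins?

Option 1

Option 1: 10×2 + 10×3 + 11×4 + 12×3 + 12×4 + 14×1 + 11×3 = 225
Option 2: 10×3 + 10×2 + 11×2 + 12×0 + 12×3 + 14×3 + 11×1 = 161
Option 3: 10×0 + 10×1 + 11×1 + 12×2 + 12×2 + 14×4 + 11×2 = 147
Option 4: 10×1 + 10×0 + 11×0 + 12×4 + 12×1 + 14×0 + 11×0 = 70
Option 5: 10×4 + 10×4 + 11×3 + 12×1 + 12×0 + 14×2 + 11×4 = 197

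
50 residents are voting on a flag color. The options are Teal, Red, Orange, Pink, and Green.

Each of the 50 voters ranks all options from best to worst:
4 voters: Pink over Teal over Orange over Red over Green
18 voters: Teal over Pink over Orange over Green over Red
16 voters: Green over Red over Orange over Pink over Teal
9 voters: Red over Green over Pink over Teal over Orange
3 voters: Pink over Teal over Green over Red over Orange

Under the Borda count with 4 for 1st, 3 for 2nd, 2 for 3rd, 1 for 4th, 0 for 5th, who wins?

Pink

Teal: 4×3 + 18×4 + 16×0 + 9×1 + 3×3 = 102
Red: 4×1 + 18×0 + 16×3 + 9×4 + 3×1 = 91
Orange: 4×2 + 18×2 + 16×2 + 9×0 + 3×0 = 76
Pink: 4×4 + 18×3 + 16×1 + 9×2 + 3×4 = 116
Green: 4×0 + 18×1 + 16×4 + 9×3 + 3×2 = 115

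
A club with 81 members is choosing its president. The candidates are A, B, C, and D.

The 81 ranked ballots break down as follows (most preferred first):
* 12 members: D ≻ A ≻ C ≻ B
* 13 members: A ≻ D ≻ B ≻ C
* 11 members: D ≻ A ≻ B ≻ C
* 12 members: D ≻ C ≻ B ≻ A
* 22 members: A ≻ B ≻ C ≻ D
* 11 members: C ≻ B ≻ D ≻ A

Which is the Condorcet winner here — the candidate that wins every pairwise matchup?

D

D vs A: 46–35
D vs B: 48–33
D vs C: 48–33
D beats every other candidate.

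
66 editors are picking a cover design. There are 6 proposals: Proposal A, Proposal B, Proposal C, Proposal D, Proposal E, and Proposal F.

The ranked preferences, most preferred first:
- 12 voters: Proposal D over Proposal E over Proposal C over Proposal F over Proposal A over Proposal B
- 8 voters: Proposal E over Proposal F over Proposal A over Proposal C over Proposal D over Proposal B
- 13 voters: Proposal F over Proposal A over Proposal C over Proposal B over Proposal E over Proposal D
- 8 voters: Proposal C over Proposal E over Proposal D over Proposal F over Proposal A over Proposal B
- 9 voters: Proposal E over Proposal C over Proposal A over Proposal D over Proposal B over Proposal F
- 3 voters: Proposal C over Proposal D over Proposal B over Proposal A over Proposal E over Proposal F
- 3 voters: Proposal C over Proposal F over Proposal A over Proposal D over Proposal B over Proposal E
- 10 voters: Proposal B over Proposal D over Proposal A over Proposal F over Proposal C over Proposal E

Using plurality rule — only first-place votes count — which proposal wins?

Proposal E

First-place votes: Proposal A 0, Proposal B 10, Proposal C 14, Proposal D 12, Proposal E 17, Proposal F 13.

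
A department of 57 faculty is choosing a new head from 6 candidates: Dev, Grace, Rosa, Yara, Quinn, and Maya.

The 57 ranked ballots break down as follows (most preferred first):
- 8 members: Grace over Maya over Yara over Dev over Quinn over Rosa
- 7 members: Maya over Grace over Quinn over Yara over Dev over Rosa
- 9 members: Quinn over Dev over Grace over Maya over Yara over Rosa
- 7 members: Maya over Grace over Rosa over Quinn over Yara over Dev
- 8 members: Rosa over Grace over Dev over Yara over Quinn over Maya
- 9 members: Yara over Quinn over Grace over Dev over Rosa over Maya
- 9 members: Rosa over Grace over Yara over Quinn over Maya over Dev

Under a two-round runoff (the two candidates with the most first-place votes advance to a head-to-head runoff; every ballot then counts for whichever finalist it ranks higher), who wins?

Maya

Round 1 first-place votes: Dev 0, Grace 8, Rosa 17, Yara 9, Quinn 9, Maya 14. Rosa and Maya advance.
Runoff: Rosa is ranked above Maya on 26 ballots, Maya above Rosa on 31.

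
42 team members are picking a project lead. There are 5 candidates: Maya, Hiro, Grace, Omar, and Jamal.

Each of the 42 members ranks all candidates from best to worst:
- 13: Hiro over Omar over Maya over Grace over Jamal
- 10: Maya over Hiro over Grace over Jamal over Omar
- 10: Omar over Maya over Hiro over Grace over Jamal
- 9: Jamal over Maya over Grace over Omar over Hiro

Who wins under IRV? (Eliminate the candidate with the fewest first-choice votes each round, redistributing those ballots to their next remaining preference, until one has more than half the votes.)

Maya

Round 1: Maya 10, Hiro 13, Grace 0, Omar 10, Jamal 9. Grace eliminated.
Round 2: Maya 10, Hiro 13, Omar 10, Jamal 9. Jamal eliminated.
Round 3: Maya 19, Hiro 13, Omar 10. Omar eliminated.
Round 4: Maya 29, Hiro 13. Maya has a majority (≥22).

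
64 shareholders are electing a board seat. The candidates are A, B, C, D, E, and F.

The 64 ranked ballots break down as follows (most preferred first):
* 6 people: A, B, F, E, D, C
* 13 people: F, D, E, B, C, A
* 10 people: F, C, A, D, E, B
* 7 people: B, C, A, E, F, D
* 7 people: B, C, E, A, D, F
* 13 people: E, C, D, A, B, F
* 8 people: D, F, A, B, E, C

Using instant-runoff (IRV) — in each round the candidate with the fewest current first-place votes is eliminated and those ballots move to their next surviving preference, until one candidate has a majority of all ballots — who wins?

Round 1: A 6, B 14, C 0, D 8, E 13, F 23. C eliminated.
Round 2: A 6, B 14, D 8, E 13, F 23. A eliminated.
Round 3: B 20, D 8, E 13, F 23. D eliminated.
Round 4: B 20, E 13, F 31. E eliminated.
Round 5: B 33, F 31. B has a majority (≥33).

B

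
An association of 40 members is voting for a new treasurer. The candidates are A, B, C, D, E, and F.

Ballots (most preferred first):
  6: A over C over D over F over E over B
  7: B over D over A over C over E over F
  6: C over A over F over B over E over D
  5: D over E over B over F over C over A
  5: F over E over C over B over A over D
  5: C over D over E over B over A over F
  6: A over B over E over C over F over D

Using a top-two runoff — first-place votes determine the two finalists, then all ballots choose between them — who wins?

C

Round 1 first-place votes: A 12, B 7, C 11, D 5, E 0, F 5. A and C advance.
Runoff: A is ranked above C on 19 ballots, C above A on 21.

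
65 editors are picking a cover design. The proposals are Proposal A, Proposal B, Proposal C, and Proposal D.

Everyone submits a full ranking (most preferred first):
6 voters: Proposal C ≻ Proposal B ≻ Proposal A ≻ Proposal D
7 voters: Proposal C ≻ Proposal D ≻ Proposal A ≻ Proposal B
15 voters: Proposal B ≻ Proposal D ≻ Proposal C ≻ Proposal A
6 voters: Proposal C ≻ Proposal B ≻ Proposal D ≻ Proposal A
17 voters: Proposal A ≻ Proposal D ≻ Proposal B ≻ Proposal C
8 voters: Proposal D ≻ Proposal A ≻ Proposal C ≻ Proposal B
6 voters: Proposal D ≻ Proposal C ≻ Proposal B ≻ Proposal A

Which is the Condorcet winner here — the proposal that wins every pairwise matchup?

Proposal D

Proposal D vs Proposal A: 42–23
Proposal D vs Proposal B: 38–27
Proposal D vs Proposal C: 46–19
Proposal D beats every other proposal.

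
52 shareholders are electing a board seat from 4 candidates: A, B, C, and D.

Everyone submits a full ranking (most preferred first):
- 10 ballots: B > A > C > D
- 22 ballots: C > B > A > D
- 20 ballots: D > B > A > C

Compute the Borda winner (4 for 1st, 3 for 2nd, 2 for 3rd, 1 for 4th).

A: 10×3 + 22×2 + 20×2 = 114
B: 10×4 + 22×3 + 20×3 = 166
C: 10×2 + 22×4 + 20×1 = 128
D: 10×1 + 22×1 + 20×4 = 112

B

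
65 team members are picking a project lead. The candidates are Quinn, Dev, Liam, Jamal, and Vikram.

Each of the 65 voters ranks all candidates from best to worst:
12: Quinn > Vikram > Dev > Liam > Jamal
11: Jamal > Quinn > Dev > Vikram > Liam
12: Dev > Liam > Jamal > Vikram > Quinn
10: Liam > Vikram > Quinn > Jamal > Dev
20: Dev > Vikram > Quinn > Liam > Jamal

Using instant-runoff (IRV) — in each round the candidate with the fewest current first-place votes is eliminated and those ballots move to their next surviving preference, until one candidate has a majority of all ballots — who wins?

Quinn

Round 1: Quinn 12, Dev 32, Liam 10, Jamal 11, Vikram 0. Vikram eliminated.
Round 2: Quinn 12, Dev 32, Liam 10, Jamal 11. Liam eliminated.
Round 3: Quinn 22, Dev 32, Jamal 11. Jamal eliminated.
Round 4: Quinn 33, Dev 32. Quinn has a majority (≥33).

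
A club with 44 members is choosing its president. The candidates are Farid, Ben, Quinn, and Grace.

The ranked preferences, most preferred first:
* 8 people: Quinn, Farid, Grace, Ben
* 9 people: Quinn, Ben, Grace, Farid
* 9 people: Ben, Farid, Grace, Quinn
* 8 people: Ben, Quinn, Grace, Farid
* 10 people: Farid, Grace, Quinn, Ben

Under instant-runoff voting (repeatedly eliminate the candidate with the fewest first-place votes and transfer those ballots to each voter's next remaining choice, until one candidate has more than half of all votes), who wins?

Round 1: Farid 10, Ben 17, Quinn 17, Grace 0. Grace eliminated.
Round 2: Farid 10, Ben 17, Quinn 17. Farid eliminated.
Round 3: Ben 17, Quinn 27. Quinn has a majority (≥23).

Quinn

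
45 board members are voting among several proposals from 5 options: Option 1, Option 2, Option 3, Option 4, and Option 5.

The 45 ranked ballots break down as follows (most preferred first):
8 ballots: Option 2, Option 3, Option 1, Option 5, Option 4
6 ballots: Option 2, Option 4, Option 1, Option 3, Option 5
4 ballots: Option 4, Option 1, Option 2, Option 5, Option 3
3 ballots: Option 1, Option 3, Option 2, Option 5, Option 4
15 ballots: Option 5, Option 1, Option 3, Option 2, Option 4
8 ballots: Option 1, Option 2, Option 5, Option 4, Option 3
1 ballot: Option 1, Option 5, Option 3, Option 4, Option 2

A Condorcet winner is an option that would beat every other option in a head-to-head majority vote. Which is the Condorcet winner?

Option 1 vs Option 2: 31–14
Option 1 vs Option 3: 37–8
Option 1 vs Option 4: 35–10
Option 1 vs Option 5: 30–15
Option 1 beats every other option.

Option 1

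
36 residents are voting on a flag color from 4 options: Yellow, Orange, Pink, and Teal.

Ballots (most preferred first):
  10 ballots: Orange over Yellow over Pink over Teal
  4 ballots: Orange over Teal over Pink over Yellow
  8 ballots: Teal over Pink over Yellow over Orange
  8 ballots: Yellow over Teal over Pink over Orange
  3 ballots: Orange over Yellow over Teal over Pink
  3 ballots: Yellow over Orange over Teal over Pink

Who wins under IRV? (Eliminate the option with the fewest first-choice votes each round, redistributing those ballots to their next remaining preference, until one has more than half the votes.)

Yellow

Round 1: Yellow 11, Orange 17, Pink 0, Teal 8. Pink eliminated.
Round 2: Yellow 11, Orange 17, Teal 8. Teal eliminated.
Round 3: Yellow 19, Orange 17. Yellow has a majority (≥19).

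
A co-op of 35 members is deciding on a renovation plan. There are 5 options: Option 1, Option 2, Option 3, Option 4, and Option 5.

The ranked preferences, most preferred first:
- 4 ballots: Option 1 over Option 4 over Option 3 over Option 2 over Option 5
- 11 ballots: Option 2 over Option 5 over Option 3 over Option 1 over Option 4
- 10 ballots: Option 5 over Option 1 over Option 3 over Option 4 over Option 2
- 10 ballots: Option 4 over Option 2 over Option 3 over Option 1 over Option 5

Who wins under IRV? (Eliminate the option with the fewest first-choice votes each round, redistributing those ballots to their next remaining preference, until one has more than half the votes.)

Round 1: Option 1 4, Option 2 11, Option 3 0, Option 4 10, Option 5 10. Option 3 eliminated.
Round 2: Option 1 4, Option 2 11, Option 4 10, Option 5 10. Option 1 eliminated.
Round 3: Option 2 11, Option 4 14, Option 5 10. Option 5 eliminated.
Round 4: Option 2 11, Option 4 24. Option 4 has a majority (≥18).

Option 4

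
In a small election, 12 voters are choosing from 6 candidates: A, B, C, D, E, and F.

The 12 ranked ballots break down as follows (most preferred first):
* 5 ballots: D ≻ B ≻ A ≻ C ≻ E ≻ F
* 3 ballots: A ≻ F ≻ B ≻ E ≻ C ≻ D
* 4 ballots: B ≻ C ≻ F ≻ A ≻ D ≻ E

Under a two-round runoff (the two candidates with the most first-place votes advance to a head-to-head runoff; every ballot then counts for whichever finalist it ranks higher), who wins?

B

Round 1 first-place votes: A 3, B 4, C 0, D 5, E 0, F 0. D and B advance.
Runoff: D is ranked above B on 5 ballots, B above D on 7.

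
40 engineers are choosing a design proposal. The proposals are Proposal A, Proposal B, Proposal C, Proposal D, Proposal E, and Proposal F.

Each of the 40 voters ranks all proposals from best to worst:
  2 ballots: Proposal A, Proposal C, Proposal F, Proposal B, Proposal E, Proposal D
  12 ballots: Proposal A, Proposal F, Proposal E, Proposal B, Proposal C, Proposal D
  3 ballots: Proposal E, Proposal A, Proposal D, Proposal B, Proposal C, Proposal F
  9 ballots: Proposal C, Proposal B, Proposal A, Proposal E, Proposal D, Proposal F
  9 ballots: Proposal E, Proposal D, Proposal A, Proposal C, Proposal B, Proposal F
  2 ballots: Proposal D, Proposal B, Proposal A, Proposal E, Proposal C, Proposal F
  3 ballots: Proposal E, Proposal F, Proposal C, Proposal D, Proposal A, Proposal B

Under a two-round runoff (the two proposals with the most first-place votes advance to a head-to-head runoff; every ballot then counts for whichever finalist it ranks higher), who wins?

Round 1 first-place votes: Proposal A 14, Proposal B 0, Proposal C 9, Proposal D 2, Proposal E 15, Proposal F 0. Proposal E and Proposal A advance.
Runoff: Proposal E is ranked above Proposal A on 15 ballots, Proposal A above Proposal E on 25.

Proposal A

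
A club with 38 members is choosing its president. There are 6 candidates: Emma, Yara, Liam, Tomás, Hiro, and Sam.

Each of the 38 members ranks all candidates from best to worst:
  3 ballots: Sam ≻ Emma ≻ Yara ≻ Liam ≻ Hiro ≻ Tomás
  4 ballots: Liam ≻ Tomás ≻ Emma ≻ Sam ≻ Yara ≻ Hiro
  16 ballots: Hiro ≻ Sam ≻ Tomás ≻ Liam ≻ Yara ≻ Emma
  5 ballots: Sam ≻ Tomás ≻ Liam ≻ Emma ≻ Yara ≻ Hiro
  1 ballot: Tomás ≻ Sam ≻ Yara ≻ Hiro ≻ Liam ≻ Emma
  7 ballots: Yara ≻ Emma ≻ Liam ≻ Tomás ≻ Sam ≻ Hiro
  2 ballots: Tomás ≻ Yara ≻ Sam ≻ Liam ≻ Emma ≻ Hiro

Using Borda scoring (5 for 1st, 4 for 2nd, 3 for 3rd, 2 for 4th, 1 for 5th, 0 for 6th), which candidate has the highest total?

Sam

Emma: 3×4 + 4×3 + 16×0 + 5×2 + 1×0 + 7×4 + 2×1 = 64
Yara: 3×3 + 4×1 + 16×1 + 5×1 + 1×3 + 7×5 + 2×4 = 80
Liam: 3×2 + 4×5 + 16×2 + 5×3 + 1×1 + 7×3 + 2×2 = 99
Tomás: 3×0 + 4×4 + 16×3 + 5×4 + 1×5 + 7×2 + 2×5 = 113
Hiro: 3×1 + 4×0 + 16×5 + 5×0 + 1×2 + 7×0 + 2×0 = 85
Sam: 3×5 + 4×2 + 16×4 + 5×5 + 1×4 + 7×1 + 2×3 = 129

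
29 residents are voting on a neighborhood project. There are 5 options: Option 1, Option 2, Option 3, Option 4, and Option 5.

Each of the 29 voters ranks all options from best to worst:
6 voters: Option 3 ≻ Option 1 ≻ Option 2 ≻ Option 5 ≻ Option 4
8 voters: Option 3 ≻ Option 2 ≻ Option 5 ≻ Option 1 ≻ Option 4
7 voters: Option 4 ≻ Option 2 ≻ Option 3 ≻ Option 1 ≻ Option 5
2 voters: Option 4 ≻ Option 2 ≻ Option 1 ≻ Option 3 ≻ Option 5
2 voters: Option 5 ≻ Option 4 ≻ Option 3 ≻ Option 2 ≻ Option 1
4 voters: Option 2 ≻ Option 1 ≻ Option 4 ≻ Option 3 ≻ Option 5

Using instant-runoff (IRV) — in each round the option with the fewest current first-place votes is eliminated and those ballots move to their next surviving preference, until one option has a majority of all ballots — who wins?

Round 1: Option 1 0, Option 2 4, Option 3 14, Option 4 9, Option 5 2. Option 1 eliminated.
Round 2: Option 2 4, Option 3 14, Option 4 9, Option 5 2. Option 5 eliminated.
Round 3: Option 2 4, Option 3 14, Option 4 11. Option 2 eliminated.
Round 4: Option 3 14, Option 4 15. Option 4 has a majority (≥15).

Option 4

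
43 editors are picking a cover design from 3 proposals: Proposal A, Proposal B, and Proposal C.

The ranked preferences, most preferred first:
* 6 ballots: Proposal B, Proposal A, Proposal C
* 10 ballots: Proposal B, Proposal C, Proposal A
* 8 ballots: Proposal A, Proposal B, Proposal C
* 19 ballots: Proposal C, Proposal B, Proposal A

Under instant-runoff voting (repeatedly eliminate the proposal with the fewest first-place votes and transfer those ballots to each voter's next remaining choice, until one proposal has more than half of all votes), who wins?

Proposal B

Round 1: Proposal A 8, Proposal B 16, Proposal C 19. Proposal A eliminated.
Round 2: Proposal B 24, Proposal C 19. Proposal B has a majority (≥22).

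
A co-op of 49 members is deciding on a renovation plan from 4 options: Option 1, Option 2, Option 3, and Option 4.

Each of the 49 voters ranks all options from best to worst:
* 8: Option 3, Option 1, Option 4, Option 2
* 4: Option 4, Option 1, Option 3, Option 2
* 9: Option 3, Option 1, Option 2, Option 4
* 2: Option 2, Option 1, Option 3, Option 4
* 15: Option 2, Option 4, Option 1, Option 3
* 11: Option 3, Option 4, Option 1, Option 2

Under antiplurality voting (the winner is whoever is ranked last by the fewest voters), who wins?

Option 1

Last-place votes: Option 1 0, Option 2 23, Option 3 15, Option 4 11.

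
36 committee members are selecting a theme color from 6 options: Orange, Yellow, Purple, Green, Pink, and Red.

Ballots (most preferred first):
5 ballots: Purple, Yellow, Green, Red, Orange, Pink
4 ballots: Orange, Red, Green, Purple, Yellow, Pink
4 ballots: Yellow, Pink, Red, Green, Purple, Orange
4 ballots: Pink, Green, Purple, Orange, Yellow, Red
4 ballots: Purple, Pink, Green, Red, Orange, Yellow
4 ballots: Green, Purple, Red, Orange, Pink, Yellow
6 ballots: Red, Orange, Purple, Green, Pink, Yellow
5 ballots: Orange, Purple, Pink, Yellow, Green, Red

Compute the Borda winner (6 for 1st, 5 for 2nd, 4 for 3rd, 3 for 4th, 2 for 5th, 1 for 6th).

Purple

Orange: 5×2 + 4×6 + 4×1 + 4×3 + 4×2 + 4×3 + 6×5 + 5×6 = 130
Yellow: 5×5 + 4×2 + 4×6 + 4×2 + 4×1 + 4×1 + 6×1 + 5×3 = 94
Purple: 5×6 + 4×3 + 4×2 + 4×4 + 4×6 + 4×5 + 6×4 + 5×5 = 159
Green: 5×4 + 4×4 + 4×3 + 4×5 + 4×4 + 4×6 + 6×3 + 5×2 = 136
Pink: 5×1 + 4×1 + 4×5 + 4×6 + 4×5 + 4×2 + 6×2 + 5×4 = 113
Red: 5×3 + 4×5 + 4×4 + 4×1 + 4×3 + 4×4 + 6×6 + 5×1 = 124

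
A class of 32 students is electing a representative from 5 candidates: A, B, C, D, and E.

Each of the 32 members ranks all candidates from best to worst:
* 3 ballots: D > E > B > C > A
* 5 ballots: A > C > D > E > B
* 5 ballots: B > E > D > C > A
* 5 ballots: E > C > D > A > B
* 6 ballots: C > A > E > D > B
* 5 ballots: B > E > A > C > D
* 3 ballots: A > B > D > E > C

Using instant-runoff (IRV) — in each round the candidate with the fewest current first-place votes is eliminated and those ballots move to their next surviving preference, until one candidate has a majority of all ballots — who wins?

A

Round 1: A 8, B 10, C 6, D 3, E 5. D eliminated.
Round 2: A 8, B 10, C 6, E 8. C eliminated.
Round 3: A 14, B 10, E 8. E eliminated.
Round 4: A 19, B 13. A has a majority (≥17).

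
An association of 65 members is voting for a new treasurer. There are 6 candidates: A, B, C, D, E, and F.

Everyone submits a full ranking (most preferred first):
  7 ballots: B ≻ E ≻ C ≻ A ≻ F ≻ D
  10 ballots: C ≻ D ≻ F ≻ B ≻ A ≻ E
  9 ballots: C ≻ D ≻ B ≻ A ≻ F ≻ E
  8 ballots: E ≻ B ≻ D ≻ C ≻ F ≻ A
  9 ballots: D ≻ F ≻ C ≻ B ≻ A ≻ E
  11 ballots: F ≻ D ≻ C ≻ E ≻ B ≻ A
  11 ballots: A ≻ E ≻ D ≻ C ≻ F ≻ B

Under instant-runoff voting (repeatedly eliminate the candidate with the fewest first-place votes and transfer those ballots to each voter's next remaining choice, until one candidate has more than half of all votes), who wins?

Round 1: A 11, B 7, C 19, D 9, E 8, F 11. B eliminated.
Round 2: A 11, C 19, D 9, E 15, F 11. D eliminated.
Round 3: A 11, C 19, E 15, F 20. A eliminated.
Round 4: C 19, E 26, F 20. C eliminated.
Round 5: E 26, F 39. F has a majority (≥33).

F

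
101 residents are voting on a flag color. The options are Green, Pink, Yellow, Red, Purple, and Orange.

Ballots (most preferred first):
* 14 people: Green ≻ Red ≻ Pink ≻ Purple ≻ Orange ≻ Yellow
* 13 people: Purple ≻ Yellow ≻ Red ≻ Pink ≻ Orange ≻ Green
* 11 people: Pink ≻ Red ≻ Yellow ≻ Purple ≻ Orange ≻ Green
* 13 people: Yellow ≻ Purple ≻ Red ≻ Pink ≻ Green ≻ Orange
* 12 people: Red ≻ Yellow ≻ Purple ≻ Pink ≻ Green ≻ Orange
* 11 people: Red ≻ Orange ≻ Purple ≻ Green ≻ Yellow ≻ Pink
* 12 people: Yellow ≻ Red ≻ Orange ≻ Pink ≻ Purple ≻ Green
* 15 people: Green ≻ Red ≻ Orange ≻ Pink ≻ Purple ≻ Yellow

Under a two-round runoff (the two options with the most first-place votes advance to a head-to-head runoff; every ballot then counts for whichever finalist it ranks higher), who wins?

Yellow

Round 1 first-place votes: Green 29, Pink 11, Yellow 25, Red 23, Purple 13, Orange 0. Green and Yellow advance.
Runoff: Green is ranked above Yellow on 40 ballots, Yellow above Green on 61.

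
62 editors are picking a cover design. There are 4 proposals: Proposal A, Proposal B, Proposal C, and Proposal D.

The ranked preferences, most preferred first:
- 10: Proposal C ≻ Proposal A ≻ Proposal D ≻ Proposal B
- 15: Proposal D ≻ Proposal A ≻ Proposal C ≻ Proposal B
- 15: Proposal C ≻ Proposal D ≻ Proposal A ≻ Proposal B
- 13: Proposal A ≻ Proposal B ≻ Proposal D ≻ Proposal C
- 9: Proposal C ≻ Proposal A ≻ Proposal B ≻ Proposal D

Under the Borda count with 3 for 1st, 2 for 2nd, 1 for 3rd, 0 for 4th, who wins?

Proposal A: 10×2 + 15×2 + 15×1 + 13×3 + 9×2 = 122
Proposal B: 10×0 + 15×0 + 15×0 + 13×2 + 9×1 = 35
Proposal C: 10×3 + 15×1 + 15×3 + 13×0 + 9×3 = 117
Proposal D: 10×1 + 15×3 + 15×2 + 13×1 + 9×0 = 98

Proposal A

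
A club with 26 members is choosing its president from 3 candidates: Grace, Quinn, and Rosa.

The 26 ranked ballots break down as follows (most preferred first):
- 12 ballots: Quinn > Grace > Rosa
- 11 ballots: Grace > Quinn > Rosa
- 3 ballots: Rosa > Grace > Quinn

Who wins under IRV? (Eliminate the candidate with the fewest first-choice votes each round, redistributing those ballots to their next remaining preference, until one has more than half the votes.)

Grace

Round 1: Grace 11, Quinn 12, Rosa 3. Rosa eliminated.
Round 2: Grace 14, Quinn 12. Grace has a majority (≥14).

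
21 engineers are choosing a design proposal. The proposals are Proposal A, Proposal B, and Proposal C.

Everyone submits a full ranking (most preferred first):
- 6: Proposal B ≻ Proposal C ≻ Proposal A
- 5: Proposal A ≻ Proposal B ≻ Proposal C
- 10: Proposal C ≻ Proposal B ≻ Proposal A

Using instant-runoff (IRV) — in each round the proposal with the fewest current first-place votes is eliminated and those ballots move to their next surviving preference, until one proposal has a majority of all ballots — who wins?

Proposal B

Round 1: Proposal A 5, Proposal B 6, Proposal C 10. Proposal A eliminated.
Round 2: Proposal B 11, Proposal C 10. Proposal B has a majority (≥11).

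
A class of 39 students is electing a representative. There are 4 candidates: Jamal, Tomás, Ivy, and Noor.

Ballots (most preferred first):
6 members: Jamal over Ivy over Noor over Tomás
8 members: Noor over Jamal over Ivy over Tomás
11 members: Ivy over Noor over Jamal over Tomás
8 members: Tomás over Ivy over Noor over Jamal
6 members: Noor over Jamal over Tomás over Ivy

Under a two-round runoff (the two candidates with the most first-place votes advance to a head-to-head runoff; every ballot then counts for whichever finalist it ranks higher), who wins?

Round 1 first-place votes: Jamal 6, Tomás 8, Ivy 11, Noor 14. Noor and Ivy advance.
Runoff: Noor is ranked above Ivy on 14 ballots, Ivy above Noor on 25.

Ivy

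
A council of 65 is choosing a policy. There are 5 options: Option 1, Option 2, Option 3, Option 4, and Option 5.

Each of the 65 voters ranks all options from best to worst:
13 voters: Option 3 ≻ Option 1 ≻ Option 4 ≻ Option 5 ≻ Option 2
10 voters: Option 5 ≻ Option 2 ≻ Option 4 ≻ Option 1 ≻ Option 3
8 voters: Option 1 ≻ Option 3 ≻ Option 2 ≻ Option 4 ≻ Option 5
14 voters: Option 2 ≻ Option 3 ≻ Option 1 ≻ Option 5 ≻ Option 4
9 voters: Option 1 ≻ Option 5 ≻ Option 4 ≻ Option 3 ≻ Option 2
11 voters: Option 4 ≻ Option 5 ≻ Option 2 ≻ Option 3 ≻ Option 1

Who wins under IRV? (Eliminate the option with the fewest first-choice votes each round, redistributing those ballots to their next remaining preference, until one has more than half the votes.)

Option 2

Round 1: Option 1 17, Option 2 14, Option 3 13, Option 4 11, Option 5 10. Option 5 eliminated.
Round 2: Option 1 17, Option 2 24, Option 3 13, Option 4 11. Option 4 eliminated.
Round 3: Option 1 17, Option 2 35, Option 3 13. Option 2 has a majority (≥33).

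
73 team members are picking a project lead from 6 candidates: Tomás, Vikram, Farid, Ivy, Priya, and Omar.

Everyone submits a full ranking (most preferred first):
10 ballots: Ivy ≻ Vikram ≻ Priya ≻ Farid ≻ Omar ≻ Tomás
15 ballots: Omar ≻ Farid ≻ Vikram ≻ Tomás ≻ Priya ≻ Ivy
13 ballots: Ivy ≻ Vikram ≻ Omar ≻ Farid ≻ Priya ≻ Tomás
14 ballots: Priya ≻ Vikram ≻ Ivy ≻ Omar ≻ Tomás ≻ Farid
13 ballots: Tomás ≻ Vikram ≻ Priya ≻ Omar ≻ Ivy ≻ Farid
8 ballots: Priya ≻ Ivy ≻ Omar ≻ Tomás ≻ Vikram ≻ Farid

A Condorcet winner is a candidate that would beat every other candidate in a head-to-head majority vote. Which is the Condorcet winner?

Vikram

Vikram vs Tomás: 52–21
Vikram vs Farid: 58–15
Vikram vs Ivy: 42–31
Vikram vs Priya: 51–22
Vikram vs Omar: 50–23
Vikram beats every other candidate.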